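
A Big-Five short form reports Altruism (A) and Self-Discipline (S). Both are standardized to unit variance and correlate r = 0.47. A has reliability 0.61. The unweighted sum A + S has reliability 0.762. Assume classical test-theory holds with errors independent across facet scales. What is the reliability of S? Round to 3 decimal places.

0.690

Var(A+S) = 2 + 2·0.47 = 2.940.
True-score variance = ρ_A + ρ_S + 2·0.47, so 0.762 = (0.61 + ρ_S + 0.94) / 2.940.
ρ_S = 0.762·2.940 − 0.61 − 0.94 = 0.690.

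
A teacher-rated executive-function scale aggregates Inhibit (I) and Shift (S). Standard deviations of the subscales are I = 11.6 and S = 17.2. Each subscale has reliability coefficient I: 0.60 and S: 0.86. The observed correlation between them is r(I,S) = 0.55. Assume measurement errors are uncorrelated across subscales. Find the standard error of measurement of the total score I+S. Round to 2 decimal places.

Var(total) = 430.4 + 219.472 = 649.872.
True-score variance = 335.158 + 219.472 = 554.63, so reliability = 0.8534.
Error variance = 649.872 − 554.63 = 95.2416; SEM = √95.2416 = 9.76.

9.76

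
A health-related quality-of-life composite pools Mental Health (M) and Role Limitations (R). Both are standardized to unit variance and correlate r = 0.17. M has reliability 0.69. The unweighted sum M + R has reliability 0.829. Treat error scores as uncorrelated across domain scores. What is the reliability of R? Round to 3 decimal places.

Var(M+R) = 2 + 2·0.17 = 2.340.
True-score variance = ρ_M + ρ_R + 2·0.17, so 0.829 = (0.69 + ρ_R + 0.34) / 2.340.
ρ_R = 0.829·2.340 − 0.69 − 0.34 = 0.910.

0.910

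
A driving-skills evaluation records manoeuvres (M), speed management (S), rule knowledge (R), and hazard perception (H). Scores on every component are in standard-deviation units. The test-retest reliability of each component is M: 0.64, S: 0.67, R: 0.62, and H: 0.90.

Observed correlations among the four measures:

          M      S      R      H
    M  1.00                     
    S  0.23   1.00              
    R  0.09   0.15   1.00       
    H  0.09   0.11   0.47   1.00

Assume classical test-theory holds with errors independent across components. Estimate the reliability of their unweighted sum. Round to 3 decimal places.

0.814

Var(M+S+R+H) = 4 + 2·[0.23 + 0.09 + 0.09 + 0.15 + 0.11 + 0.47] = 4 + 2.28 = 6.28.
Because errors are independent across components, Cov(Tᵢ,Tⱼ) = Cov(Xᵢ,Xⱼ); the off-diagonal part of the true-score variance is the same as above.
True-score variance = [0.64 + 0.67 + 0.62 + 0.90] + 2.28 = 2.83 + 2.28 = 5.11.
Reliability = 5.11 / 6.28 = 0.814.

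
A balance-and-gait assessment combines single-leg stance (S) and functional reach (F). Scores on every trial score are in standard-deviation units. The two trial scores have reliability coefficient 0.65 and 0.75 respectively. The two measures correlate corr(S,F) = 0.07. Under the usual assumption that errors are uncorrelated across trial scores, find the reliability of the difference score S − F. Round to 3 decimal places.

Var(S−F) = 1 + 1 − 2·0.07 = 2 − 0.14 = 1.86.
Because errors are independent across components, Cov(Tᵢ,Tⱼ) = Cov(Xᵢ,Xⱼ); the off-diagonal part of the true-score variance is the same as above.
True-score variance = [0.65 + 0.75] − 0.14 = 1.4 − 0.14 = 1.26.
Reliability = 1.26 / 1.86 = 0.677.

0.677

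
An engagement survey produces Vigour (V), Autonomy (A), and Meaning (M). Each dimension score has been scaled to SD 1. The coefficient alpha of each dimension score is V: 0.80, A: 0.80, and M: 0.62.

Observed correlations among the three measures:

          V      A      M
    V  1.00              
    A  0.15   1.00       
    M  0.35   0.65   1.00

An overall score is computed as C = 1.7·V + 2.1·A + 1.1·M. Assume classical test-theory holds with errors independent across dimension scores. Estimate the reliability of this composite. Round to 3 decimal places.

Var(C) = 1.7² + 2.1² + 1.1² + 2·[3.57·0.15 + 1.87·0.35 + 2.31·0.65] = 8.51 + 5.383 = 13.893.
With uncorrelated errors the cross-covariances are all true-score covariance, so they carry over unchanged; only the diagonal terms shrink to ρᵢσᵢ².
True-score variance = [1.7²·0.80 + 2.1²·0.80 + 1.1²·0.62] + 5.383 = 6.5902 + 5.383 = 11.9732.
Reliability = 11.9732 / 13.893 = 0.862.

0.862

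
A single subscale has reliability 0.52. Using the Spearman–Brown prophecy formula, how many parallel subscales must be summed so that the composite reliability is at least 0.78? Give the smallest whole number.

k ≥ ρ*(1−ρ₁)/(ρ₁(1−ρ*)) = 0.78·0.48 / (0.52·0.22) = 3.273.
Smallest integer k = 4.

4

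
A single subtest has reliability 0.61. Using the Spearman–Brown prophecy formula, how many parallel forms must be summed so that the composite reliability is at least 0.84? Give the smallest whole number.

4

k ≥ ρ*(1−ρ₁)/(ρ₁(1−ρ*)) = 0.84·0.39 / (0.61·0.16) = 3.357.
Smallest integer k = 4.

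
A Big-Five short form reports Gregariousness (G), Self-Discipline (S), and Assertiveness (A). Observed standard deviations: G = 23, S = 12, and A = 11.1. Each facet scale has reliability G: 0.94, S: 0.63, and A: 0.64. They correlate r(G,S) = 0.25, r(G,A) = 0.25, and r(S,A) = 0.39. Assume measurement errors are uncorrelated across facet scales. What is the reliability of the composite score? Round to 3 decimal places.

0.889

Var(G+S+A) = 23² + 12² + 11.1² + 2·[23·12·0.25 + 23·11.1·0.25 + 12·11.1·0.39] = 796.21 + 369.546 = 1165.76.
Because errors are independent across components, Cov(Tᵢ,Tⱼ) = Cov(Xᵢ,Xⱼ); the off-diagonal part of the true-score variance is the same as above.
True-score variance = [23²·0.94 + 12²·0.63 + 11.1²·0.64] + 369.546 = 666.834 + 369.546 = 1036.38.
Reliability = 1036.38 / 1165.76 = 0.889.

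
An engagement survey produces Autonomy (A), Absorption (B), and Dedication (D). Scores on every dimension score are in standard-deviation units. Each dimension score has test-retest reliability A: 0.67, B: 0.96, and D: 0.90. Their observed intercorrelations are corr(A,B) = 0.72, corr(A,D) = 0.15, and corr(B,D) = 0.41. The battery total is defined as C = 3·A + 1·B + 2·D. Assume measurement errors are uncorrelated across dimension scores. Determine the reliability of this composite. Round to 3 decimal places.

Var(C) = 3² + 1 + 2² + 2·[3·0.72 + 6·0.15 + 2·0.41] = 14 + 7.76 = 21.76.
Because errors are independent across components, Cov(Tᵢ,Tⱼ) = Cov(Xᵢ,Xⱼ); the off-diagonal part of the true-score variance is the same as above.
True-score variance = [3²·0.67 + 0.96 + 2²·0.90] + 7.76 = 10.59 + 7.76 = 18.35.
Reliability = 18.35 / 21.76 = 0.843.

0.843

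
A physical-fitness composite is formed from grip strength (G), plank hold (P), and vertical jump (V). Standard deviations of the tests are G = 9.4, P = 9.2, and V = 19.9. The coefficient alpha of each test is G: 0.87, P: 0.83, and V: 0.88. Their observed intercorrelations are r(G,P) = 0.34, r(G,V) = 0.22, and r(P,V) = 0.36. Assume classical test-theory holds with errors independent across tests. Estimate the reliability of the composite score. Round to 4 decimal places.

0.9128

Var(G+P+V) = 9.4² + 9.2² + 19.9² + 2·[9.4·9.2·0.34 + 9.4·19.9·0.22 + 9.2·19.9·0.36] = 569.01 + 272.93 = 841.94.
Under uncorrelated errors the observed covariances equal the true-score covariances, so only the own-variance terms attenuate.
True-score variance = [9.4²·0.87 + 9.2²·0.83 + 19.9²·0.88] + 272.93 = 495.613 + 272.93 = 768.544.
Reliability = 768.544 / 841.94 = 0.9128.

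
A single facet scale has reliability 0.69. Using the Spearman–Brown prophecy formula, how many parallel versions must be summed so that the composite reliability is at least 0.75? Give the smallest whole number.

k ≥ ρ*(1−ρ₁)/(ρ₁(1−ρ*)) = 0.75·0.31 / (0.69·0.25) = 1.348.
Smallest integer k = 2.

2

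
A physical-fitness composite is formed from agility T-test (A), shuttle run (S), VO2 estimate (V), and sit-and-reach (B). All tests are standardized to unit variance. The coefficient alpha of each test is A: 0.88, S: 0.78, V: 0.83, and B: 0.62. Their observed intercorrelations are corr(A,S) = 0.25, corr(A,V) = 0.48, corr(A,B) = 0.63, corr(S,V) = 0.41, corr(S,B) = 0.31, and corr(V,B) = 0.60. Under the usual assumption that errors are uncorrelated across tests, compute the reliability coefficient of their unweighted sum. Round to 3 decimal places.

Var(A+S+V+B) = 4 + 2·[0.25 + 0.48 + 0.63 + 0.41 + 0.31 + 0.60] = 4 + 5.36 = 9.36.
Under uncorrelated errors the observed covariances equal the true-score covariances, so only the own-variance terms attenuate.
True-score variance = [0.88 + 0.78 + 0.83 + 0.62] + 5.36 = 3.11 + 5.36 = 8.47.
Reliability = 8.47 / 9.36 = 0.905.

0.905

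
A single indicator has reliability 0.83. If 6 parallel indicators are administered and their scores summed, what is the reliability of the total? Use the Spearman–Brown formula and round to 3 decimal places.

0.967

ρ_k = kρ / (1 + (k−1)ρ) = 6·0.83 / (1 + 5·0.83) = 4.980 / 5.150 = 0.967.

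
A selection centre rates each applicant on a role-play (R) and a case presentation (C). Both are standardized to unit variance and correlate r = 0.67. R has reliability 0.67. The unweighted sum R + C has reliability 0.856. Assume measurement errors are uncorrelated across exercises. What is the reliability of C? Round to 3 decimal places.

0.849

Var(R+C) = 2 + 2·0.67 = 3.340.
True-score variance = ρ_R + ρ_C + 2·0.67, so 0.856 = (0.67 + ρ_C + 1.34) / 3.340.
ρ_C = 0.856·3.340 − 0.67 − 1.34 = 0.849.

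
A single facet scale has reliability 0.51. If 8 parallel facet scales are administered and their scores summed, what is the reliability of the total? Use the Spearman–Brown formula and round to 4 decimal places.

0.8928

ρ_k = kρ / (1 + (k−1)ρ) = 8·0.51 / (1 + 7·0.51) = 4.080 / 4.570 = 0.8928.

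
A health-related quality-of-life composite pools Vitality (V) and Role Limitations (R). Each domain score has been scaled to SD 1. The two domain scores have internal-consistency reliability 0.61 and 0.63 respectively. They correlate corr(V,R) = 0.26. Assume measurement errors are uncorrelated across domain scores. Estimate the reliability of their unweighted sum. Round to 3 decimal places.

0.698

Var(V+R) = 2 + 2·[0.26] = 2 + 0.52 = 2.52.
Under uncorrelated errors the observed covariances equal the true-score covariances, so only the own-variance terms attenuate.
True-score variance = [0.61 + 0.63] + 0.52 = 1.24 + 0.52 = 1.76.
Reliability = 1.76 / 2.52 = 0.698.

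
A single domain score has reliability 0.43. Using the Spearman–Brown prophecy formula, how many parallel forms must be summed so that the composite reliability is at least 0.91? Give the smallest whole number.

14

k ≥ ρ*(1−ρ₁)/(ρ₁(1−ρ*)) = 0.91·0.57 / (0.43·0.09) = 13.403.
Smallest integer k = 14.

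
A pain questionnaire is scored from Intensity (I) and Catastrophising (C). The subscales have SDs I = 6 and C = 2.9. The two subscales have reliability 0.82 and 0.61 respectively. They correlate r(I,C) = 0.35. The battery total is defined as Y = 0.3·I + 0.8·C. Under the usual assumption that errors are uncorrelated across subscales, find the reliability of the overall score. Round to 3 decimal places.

0.768

Var(Y) = 0.3²·6² + 0.8²·2.9² + 2·[0.24·6·2.9·0.35] = 8.6224 + 2.9232 = 11.5456.
Under uncorrelated errors the observed covariances equal the true-score covariances, so only the own-variance terms attenuate.
True-score variance = [0.3²·6²·0.82 + 0.8²·2.9²·0.61] + 2.9232 = 5.94006 + 2.9232 = 8.86326.
Reliability = 8.86326 / 11.5456 = 0.768.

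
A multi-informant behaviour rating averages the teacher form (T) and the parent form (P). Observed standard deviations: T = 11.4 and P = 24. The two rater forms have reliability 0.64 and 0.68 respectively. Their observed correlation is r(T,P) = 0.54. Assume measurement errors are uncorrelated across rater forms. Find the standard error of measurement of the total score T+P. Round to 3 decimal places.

15.202

Var(total) = 705.96 + 295.488 = 1001.45.
True-score variance = 474.854 + 295.488 = 770.342, so reliability = 0.7692.
Error variance = 1001.45 − 770.342 = 231.106; SEM = √231.106 = 15.202.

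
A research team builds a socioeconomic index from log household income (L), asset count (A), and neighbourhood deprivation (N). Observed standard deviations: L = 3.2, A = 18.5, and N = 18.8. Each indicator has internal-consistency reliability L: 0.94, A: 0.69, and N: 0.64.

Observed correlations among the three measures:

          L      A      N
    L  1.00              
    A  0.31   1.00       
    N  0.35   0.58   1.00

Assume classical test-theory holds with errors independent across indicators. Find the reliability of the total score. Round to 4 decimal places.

Var(L+A+N) = 3.2² + 18.5² + 18.8² + 2·[3.2·18.5·0.31 + 3.2·18.8·0.35 + 18.5·18.8·0.58] = 705.93 + 482.264 = 1188.19.
Because errors are independent across components, Cov(Tᵢ,Tⱼ) = Cov(Xᵢ,Xⱼ); the off-diagonal part of the true-score variance is the same as above.
True-score variance = [3.2²·0.94 + 18.5²·0.69 + 18.8²·0.64] + 482.264 = 471.98 + 482.264 = 954.244.
Reliability = 954.244 / 1188.19 = 0.8031.

0.8031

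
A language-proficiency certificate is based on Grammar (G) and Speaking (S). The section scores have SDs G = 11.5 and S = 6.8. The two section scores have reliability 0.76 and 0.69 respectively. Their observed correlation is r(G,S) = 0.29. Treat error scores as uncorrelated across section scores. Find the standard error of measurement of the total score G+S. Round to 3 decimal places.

Var(total) = 178.49 + 45.356 = 223.846.
True-score variance = 132.416 + 45.356 = 177.772, so reliability = 0.7942.
Error variance = 223.846 − 177.772 = 46.0744; SEM = √46.0744 = 6.788.

6.788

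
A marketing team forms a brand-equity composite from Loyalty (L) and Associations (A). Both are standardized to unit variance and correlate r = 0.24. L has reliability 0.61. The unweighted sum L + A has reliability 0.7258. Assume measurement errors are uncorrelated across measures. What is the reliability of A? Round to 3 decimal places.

0.710

Var(L+A) = 2 + 2·0.24 = 2.480.
True-score variance = ρ_L + ρ_A + 2·0.24, so 0.7258 = (0.61 + ρ_A + 0.48) / 2.480.
ρ_A = 0.7258·2.480 − 0.61 − 0.48 = 0.710.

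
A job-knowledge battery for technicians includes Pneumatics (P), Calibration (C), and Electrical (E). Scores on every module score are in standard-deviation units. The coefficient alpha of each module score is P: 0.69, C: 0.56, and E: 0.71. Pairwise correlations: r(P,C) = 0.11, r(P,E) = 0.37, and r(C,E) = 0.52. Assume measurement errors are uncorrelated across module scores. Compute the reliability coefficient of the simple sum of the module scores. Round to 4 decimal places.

Var(P+C+E) = 3 + 2·[0.11 + 0.37 + 0.52] = 3 + 2 = 5.
Because errors are independent across components, Cov(Tᵢ,Tⱼ) = Cov(Xᵢ,Xⱼ); the off-diagonal part of the true-score variance is the same as above.
True-score variance = [0.69 + 0.56 + 0.71] + 2 = 1.96 + 2 = 3.96.
Reliability = 3.96 / 5 = 0.7920.

0.7920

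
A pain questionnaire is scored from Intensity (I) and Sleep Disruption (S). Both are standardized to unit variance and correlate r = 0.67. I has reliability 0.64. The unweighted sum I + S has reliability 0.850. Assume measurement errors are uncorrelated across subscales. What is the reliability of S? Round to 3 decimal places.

0.859

Var(I+S) = 2 + 2·0.67 = 3.340.
True-score variance = ρ_I + ρ_S + 2·0.67, so 0.850 = (0.64 + ρ_S + 1.34) / 3.340.
ρ_S = 0.850·3.340 − 0.64 − 1.34 = 0.859.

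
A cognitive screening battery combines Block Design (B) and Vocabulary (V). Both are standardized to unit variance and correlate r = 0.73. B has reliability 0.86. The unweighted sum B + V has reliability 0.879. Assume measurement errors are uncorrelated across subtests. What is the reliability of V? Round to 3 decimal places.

0.721

Var(B+V) = 2 + 2·0.73 = 3.460.
True-score variance = ρ_B + ρ_V + 2·0.73, so 0.879 = (0.86 + ρ_V + 1.46) / 3.460.
ρ_V = 0.879·3.460 − 0.86 − 1.46 = 0.721.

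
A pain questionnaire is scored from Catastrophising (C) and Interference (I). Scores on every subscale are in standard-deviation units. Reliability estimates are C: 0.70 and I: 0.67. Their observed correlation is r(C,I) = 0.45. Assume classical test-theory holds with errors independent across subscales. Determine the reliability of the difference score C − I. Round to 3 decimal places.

Var(C−I) = 1 + 1 − 2·0.45 = 2 − 0.9 = 1.1.
With uncorrelated errors the cross-covariances are all true-score covariance, so they carry over unchanged; only the diagonal terms shrink to ρᵢσᵢ².
True-score variance = [0.70 + 0.67] − 0.9 = 1.37 − 0.9 = 0.47.
Reliability = 0.47 / 1.1 = 0.427.

0.427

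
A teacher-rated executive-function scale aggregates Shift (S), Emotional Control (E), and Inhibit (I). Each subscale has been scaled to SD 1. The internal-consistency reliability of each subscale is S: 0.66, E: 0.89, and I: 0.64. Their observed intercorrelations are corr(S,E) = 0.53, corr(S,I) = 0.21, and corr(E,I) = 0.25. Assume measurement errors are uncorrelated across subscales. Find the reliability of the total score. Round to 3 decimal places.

Var(S+E+I) = 3 + 2·[0.53 + 0.21 + 0.25] = 3 + 1.98 = 4.98.
With uncorrelated errors the cross-covariances are all true-score covariance, so they carry over unchanged; only the diagonal terms shrink to ρᵢσᵢ².
True-score variance = [0.66 + 0.89 + 0.64] + 1.98 = 2.19 + 1.98 = 4.17.
Reliability = 4.17 / 4.98 = 0.837.

0.837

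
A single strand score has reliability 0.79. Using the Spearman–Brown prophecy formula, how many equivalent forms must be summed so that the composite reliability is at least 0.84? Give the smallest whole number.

k ≥ ρ*(1−ρ₁)/(ρ₁(1−ρ*)) = 0.84·0.21 / (0.79·0.16) = 1.396.
Smallest integer k = 2.

2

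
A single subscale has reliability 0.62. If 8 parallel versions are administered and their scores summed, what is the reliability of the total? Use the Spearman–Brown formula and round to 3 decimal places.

0.929

ρ_k = kρ / (1 + (k−1)ρ) = 8·0.62 / (1 + 7·0.62) = 4.960 / 5.340 = 0.929.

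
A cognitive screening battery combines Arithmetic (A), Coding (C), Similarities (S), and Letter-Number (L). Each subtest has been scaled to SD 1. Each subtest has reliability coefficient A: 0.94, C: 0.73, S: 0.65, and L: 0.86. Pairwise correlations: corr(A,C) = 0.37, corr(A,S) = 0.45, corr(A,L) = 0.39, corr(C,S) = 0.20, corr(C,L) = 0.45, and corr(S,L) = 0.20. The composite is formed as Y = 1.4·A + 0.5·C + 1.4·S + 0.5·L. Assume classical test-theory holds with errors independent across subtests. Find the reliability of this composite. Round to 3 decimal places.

Var(Y) = 1.4² + 0.5² + 1.4² + 0.5² + 2·[0.7·0.37 + 1.96·0.45 + 0.7·0.39 + 0.7·0.20 + 0.25·0.45 + 0.7·0.20] = 4.42 + 3.613 = 8.033.
Under uncorrelated errors the observed covariances equal the true-score covariances, so only the own-variance terms attenuate.
True-score variance = [1.4²·0.94 + 0.5²·0.73 + 1.4²·0.65 + 0.5²·0.86] + 3.613 = 3.5139 + 3.613 = 7.1269.
Reliability = 7.1269 / 8.033 = 0.887.

0.887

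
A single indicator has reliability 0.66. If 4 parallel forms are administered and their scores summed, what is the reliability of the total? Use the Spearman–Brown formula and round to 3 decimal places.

ρ_k = kρ / (1 + (k−1)ρ) = 4·0.66 / (1 + 3·0.66) = 2.640 / 2.980 = 0.886.

0.886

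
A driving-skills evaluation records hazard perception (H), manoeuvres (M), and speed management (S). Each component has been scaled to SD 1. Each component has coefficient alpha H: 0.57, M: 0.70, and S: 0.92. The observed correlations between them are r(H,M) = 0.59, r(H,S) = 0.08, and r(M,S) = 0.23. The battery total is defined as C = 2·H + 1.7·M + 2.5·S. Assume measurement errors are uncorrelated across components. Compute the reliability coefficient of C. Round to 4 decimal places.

Var(C) = 2² + 1.7² + 2.5² + 2·[3.4·0.59 + 5·0.08 + 4.25·0.23] = 13.14 + 6.767 = 19.907.
Because errors are independent across components, Cov(Tᵢ,Tⱼ) = Cov(Xᵢ,Xⱼ); the off-diagonal part of the true-score variance is the same as above.
True-score variance = [2²·0.57 + 1.7²·0.70 + 2.5²·0.92] + 6.767 = 10.053 + 6.767 = 16.82.
Reliability = 16.82 / 19.907 = 0.8449.

0.8449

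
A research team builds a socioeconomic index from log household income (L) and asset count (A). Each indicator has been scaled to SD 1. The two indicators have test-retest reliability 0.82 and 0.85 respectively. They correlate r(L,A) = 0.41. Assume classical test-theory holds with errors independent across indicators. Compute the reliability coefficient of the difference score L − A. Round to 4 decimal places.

Var(L−A) = 1 + 1 − 2·0.41 = 2 − 0.82 = 1.18.
Because errors are independent across components, Cov(Tᵢ,Tⱼ) = Cov(Xᵢ,Xⱼ); the off-diagonal part of the true-score variance is the same as above.
True-score variance = [0.82 + 0.85] − 0.82 = 1.67 − 0.82 = 0.85.
Reliability = 0.85 / 1.18 = 0.7203.

0.7203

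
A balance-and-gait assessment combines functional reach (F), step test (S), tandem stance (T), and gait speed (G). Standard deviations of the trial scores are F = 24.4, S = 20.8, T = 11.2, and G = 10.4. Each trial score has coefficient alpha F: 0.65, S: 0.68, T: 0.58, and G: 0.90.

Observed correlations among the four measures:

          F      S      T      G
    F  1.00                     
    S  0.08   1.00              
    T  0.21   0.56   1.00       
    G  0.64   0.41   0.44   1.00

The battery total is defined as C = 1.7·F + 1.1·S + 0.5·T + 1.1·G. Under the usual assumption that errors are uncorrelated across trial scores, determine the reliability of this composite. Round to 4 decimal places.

Var(C) = 1.7²·24.4² + 1.1²·20.8² + 0.5²·11.2² + 1.1²·10.4² + 2·[1.87·24.4·20.8·0.08 + 0.85·24.4·11.2·0.21 + 1.87·24.4·10.4·0.64 + 0.55·20.8·11.2·0.56 + 1.21·20.8·10.4·0.41 + 0.55·11.2·10.4·0.44] = 2406.32 + 1271.32 = 3677.64.
With uncorrelated errors the cross-covariances are all true-score covariance, so they carry over unchanged; only the diagonal terms shrink to ρᵢσᵢ².
True-score variance = [1.7²·24.4²·0.65 + 1.1²·20.8²·0.68 + 0.5²·11.2²·0.58 + 1.1²·10.4²·0.90] + 1271.32 = 1610.33 + 1271.32 = 2881.66.
Reliability = 2881.66 / 3677.64 = 0.7836.

0.7836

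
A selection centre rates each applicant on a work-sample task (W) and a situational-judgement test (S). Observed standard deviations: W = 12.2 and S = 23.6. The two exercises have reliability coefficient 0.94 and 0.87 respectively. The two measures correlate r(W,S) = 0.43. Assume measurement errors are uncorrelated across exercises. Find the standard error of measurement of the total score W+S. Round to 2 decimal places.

9.02

Var(total) = 705.8 + 247.611 = 953.411.
True-score variance = 624.465 + 247.611 = 872.076, so reliability = 0.9147.
Error variance = 953.411 − 872.076 = 81.3352; SEM = √81.3352 = 9.02.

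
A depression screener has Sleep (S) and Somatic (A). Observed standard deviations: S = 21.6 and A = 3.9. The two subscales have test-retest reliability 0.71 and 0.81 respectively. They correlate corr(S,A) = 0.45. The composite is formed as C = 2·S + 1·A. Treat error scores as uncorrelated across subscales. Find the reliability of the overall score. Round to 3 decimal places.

0.732

Var(C) = 2²·21.6² + 3.9² + 2·[2·21.6·3.9·0.45] = 1881.45 + 151.632 = 2033.08.
With uncorrelated errors the cross-covariances are all true-score covariance, so they carry over unchanged; only the diagonal terms shrink to ρᵢσᵢ².
True-score variance = [2²·21.6²·0.71 + 3.9²·0.81] + 151.632 = 1337.35 + 151.632 = 1488.98.
Reliability = 1488.98 / 2033.08 = 0.732.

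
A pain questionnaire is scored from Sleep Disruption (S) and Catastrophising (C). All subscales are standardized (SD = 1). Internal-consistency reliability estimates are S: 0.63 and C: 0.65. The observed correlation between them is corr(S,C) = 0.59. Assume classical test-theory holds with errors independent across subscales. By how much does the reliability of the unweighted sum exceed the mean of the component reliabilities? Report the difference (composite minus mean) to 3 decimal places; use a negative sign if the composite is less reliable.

0.134

Var(sum) = 2 + 1.18 = 3.18; true-score variance = 1.28 + 1.18 = 2.46; composite reliability = 0.7736.
Mean component reliability = 0.6400.
Difference = 0.7736 − 0.6400 = 0.134.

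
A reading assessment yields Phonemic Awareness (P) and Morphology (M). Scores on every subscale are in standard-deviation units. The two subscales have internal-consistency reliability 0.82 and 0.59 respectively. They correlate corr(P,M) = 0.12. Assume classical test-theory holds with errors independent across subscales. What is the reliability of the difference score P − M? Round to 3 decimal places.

0.665

Var(P−M) = 1 + 1 − 2·0.12 = 2 − 0.24 = 1.76.
With uncorrelated errors the cross-covariances are all true-score covariance, so they carry over unchanged; only the diagonal terms shrink to ρᵢσᵢ².
True-score variance = [0.82 + 0.59] − 0.24 = 1.41 − 0.24 = 1.17.
Reliability = 1.17 / 1.76 = 0.665.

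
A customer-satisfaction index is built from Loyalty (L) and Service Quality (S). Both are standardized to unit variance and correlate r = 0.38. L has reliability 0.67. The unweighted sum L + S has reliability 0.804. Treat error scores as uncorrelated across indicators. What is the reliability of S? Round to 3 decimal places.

Var(L+S) = 2 + 2·0.38 = 2.760.
True-score variance = ρ_L + ρ_S + 2·0.38, so 0.804 = (0.67 + ρ_S + 0.76) / 2.760.
ρ_S = 0.804·2.760 − 0.67 − 0.76 = 0.789.

0.789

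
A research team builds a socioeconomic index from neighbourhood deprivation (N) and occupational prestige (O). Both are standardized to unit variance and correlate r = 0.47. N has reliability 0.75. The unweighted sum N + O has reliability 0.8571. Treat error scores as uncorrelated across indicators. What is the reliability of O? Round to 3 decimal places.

Var(N+O) = 2 + 2·0.47 = 2.940.
True-score variance = ρ_N + ρ_O + 2·0.47, so 0.8571 = (0.75 + ρ_O + 0.94) / 2.940.
ρ_O = 0.8571·2.940 − 0.75 − 0.94 = 0.830.

0.830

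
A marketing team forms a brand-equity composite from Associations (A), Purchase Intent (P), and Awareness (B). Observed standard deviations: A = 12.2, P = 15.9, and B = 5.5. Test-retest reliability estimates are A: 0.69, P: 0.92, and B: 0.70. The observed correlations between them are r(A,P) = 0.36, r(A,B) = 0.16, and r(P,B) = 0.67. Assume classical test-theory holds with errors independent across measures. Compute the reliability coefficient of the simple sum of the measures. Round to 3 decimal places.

Var(A+P+B) = 12.2² + 15.9² + 5.5² + 2·[12.2·15.9·0.36 + 12.2·5.5·0.16 + 15.9·5.5·0.67] = 431.9 + 278.321 = 710.221.
Under uncorrelated errors the observed covariances equal the true-score covariances, so only the own-variance terms attenuate.
True-score variance = [12.2²·0.69 + 15.9²·0.92 + 5.5²·0.70] + 278.321 = 356.46 + 278.321 = 634.78.
Reliability = 634.78 / 710.221 = 0.894.

0.894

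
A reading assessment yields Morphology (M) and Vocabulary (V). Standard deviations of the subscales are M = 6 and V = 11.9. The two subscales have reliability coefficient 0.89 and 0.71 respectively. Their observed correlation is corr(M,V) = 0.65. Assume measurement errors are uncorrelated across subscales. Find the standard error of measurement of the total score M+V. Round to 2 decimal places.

Var(total) = 177.61 + 92.82 = 270.43.
True-score variance = 132.583 + 92.82 = 225.403, so reliability = 0.8335.
Error variance = 270.43 − 225.403 = 45.0269; SEM = √45.0269 = 6.71.

6.71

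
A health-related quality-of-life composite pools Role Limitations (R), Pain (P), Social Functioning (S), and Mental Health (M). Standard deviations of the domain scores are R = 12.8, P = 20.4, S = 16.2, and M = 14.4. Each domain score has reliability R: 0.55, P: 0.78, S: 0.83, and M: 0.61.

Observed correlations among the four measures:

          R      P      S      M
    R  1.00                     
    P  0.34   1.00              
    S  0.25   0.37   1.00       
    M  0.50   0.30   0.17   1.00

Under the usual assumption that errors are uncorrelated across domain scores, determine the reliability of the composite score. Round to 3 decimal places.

0.856

Var(R+P+S+M) = 12.8² + 20.4² + 16.2² + 14.4² + 2·[12.8·20.4·0.34 + 12.8·16.2·0.25 + 12.8·14.4·0.50 + 20.4·16.2·0.37 + 20.4·14.4·0.30 + 16.2·14.4·0.17] = 1049.8 + 965.688 = 2015.49.
With uncorrelated errors the cross-covariances are all true-score covariance, so they carry over unchanged; only the diagonal terms shrink to ρᵢσᵢ².
True-score variance = [12.8²·0.55 + 20.4²·0.78 + 16.2²·0.83 + 14.4²·0.61] + 965.688 = 759.032 + 965.688 = 1724.72.
Reliability = 1724.72 / 2015.49 = 0.856.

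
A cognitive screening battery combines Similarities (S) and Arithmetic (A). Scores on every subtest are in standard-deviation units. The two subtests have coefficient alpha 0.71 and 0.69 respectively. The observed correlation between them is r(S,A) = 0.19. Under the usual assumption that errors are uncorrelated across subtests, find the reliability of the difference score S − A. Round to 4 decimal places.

0.6296

Var(S−A) = 1 + 1 − 2·0.19 = 2 − 0.38 = 1.62.
With uncorrelated errors the cross-covariances are all true-score covariance, so they carry over unchanged; only the diagonal terms shrink to ρᵢσᵢ².
True-score variance = [0.71 + 0.69] − 0.38 = 1.4 − 0.38 = 1.02.
Reliability = 1.02 / 1.62 = 0.6296.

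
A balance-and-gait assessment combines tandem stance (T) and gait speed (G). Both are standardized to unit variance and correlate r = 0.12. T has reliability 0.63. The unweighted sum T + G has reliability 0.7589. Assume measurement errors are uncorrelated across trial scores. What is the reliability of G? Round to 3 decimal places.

Var(T+G) = 2 + 2·0.12 = 2.240.
True-score variance = ρ_T + ρ_G + 2·0.12, so 0.7589 = (0.63 + ρ_G + 0.24) / 2.240.
ρ_G = 0.7589·2.240 − 0.63 − 0.24 = 0.830.

0.830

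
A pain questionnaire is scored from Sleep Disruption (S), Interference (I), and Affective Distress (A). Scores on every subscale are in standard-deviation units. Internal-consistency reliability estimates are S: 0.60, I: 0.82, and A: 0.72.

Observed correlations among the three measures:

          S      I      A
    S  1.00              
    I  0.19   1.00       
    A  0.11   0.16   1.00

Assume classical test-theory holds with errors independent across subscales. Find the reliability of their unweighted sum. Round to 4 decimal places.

Var(S+I+A) = 3 + 2·[0.19 + 0.11 + 0.16] = 3 + 0.92 = 3.92.
Under uncorrelated errors the observed covariances equal the true-score covariances, so only the own-variance terms attenuate.
True-score variance = [0.60 + 0.82 + 0.72] + 0.92 = 2.14 + 0.92 = 3.06.
Reliability = 3.06 / 3.92 = 0.7806.

0.7806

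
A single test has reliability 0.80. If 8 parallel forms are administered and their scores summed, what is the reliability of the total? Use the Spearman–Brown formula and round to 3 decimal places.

0.970

ρ_k = kρ / (1 + (k−1)ρ) = 8·0.80 / (1 + 7·0.80) = 6.400 / 6.600 = 0.970.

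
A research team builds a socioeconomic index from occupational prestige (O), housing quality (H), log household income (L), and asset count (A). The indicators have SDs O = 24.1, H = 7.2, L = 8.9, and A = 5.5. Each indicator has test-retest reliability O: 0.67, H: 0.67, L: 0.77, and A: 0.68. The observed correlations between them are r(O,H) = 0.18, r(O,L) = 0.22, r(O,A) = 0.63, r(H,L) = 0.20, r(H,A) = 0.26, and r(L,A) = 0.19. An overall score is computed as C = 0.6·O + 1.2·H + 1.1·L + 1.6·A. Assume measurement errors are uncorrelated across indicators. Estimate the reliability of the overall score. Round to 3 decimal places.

Var(C) = 0.6²·24.1² + 1.2²·7.2² + 1.1²·8.9² + 1.6²·5.5² + 2·[0.72·24.1·7.2·0.18 + 0.66·24.1·8.9·0.22 + 0.96·24.1·5.5·0.63 + 1.32·7.2·8.9·0.20 + 1.92·7.2·5.5·0.26 + 1.76·8.9·5.5·0.19] = 457.025 + 373.705 = 830.731.
Under uncorrelated errors the observed covariances equal the true-score covariances, so only the own-variance terms attenuate.
True-score variance = [0.6²·24.1²·0.67 + 1.2²·7.2²·0.67 + 1.1²·8.9²·0.77 + 1.6²·5.5²·0.68] + 373.705 = 316.566 + 373.705 = 690.271.
Reliability = 690.271 / 830.731 = 0.831.

0.831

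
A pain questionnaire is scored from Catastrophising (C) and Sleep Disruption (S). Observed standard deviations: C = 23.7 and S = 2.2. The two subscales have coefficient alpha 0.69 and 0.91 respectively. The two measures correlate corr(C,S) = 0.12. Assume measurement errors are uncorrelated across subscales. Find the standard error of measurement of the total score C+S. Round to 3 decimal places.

Var(total) = 566.53 + 12.5136 = 579.044.
True-score variance = 391.97 + 12.5136 = 404.484, so reliability = 0.6985.
Error variance = 579.044 − 404.484 = 174.56; SEM = √174.56 = 13.212.

13.212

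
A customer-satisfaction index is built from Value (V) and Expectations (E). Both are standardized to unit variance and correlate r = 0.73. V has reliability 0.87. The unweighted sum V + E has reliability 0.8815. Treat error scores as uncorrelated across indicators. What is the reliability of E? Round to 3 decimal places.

Var(V+E) = 2 + 2·0.73 = 3.460.
True-score variance = ρ_V + ρ_E + 2·0.73, so 0.8815 = (0.87 + ρ_E + 1.46) / 3.460.
ρ_E = 0.8815·3.460 − 0.87 − 1.46 = 0.720.

0.720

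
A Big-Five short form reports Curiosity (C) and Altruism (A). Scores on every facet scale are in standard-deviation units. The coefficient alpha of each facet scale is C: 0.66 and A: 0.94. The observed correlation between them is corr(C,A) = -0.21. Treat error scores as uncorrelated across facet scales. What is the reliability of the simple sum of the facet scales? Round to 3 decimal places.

0.747

Var(C+A) = 2 + 2·[(-0.21)] = 2 − 0.42 = 1.58.
Under uncorrelated errors the observed covariances equal the true-score covariances, so only the own-variance terms attenuate.
True-score variance = [0.66 + 0.94] − 0.42 = 1.6 − 0.42 = 1.18.
Reliability = 1.18 / 1.58 = 0.747.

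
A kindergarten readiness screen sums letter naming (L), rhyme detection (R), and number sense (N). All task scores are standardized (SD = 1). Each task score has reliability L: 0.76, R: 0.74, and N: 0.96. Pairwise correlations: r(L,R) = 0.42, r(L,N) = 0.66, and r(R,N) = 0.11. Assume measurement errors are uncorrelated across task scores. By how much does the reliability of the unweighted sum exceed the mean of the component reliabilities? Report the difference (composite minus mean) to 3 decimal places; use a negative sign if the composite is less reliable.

Var(sum) = 3 + 2.38 = 5.38; true-score variance = 2.46 + 2.38 = 4.84; composite reliability = 0.8996.
Mean component reliability = 0.8200.
Difference = 0.8996 − 0.8200 = 0.080.

0.080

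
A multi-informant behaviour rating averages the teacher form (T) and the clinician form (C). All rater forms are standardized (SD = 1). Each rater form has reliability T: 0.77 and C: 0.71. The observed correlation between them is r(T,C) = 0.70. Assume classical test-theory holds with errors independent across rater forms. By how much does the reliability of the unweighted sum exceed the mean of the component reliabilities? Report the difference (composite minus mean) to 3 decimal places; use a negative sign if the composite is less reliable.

0.107

Var(sum) = 2 + 1.4 = 3.4; true-score variance = 1.48 + 1.4 = 2.88; composite reliability = 0.8471.
Mean component reliability = 0.7400.
Difference = 0.8471 − 0.7400 = 0.107.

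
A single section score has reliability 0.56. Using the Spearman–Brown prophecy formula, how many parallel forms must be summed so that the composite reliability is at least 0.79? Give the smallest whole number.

k ≥ ρ*(1−ρ₁)/(ρ₁(1−ρ*)) = 0.79·0.44 / (0.56·0.21) = 2.956.
Smallest integer k = 3.

3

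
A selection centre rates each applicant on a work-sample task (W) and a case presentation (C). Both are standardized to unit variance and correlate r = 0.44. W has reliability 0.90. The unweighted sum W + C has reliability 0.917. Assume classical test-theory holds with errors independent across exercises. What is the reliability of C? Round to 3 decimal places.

Var(W+C) = 2 + 2·0.44 = 2.880.
True-score variance = ρ_W + ρ_C + 2·0.44, so 0.917 = (0.90 + ρ_C + 0.88) / 2.880.
ρ_C = 0.917·2.880 − 0.90 − 0.88 = 0.861.

0.861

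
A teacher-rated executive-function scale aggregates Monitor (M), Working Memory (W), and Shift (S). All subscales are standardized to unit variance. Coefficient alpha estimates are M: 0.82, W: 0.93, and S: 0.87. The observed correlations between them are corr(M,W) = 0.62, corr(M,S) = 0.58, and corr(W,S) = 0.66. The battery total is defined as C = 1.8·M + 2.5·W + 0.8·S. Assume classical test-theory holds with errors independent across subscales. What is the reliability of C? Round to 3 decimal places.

0.945

Var(C) = 1.8² + 2.5² + 0.8² + 2·[4.5·0.62 + 1.44·0.58 + 2·0.66] = 10.13 + 9.8904 = 20.0204.
With uncorrelated errors the cross-covariances are all true-score covariance, so they carry over unchanged; only the diagonal terms shrink to ρᵢσᵢ².
True-score variance = [1.8²·0.82 + 2.5²·0.93 + 0.8²·0.87] + 9.8904 = 9.0261 + 9.8904 = 18.9165.
Reliability = 18.9165 / 20.0204 = 0.945.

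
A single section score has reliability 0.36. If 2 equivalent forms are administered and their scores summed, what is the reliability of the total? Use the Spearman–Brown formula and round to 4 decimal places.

ρ_k = kρ / (1 + (k−1)ρ) = 2·0.36 / (1 + 1·0.36) = 0.720 / 1.360 = 0.5294.

0.5294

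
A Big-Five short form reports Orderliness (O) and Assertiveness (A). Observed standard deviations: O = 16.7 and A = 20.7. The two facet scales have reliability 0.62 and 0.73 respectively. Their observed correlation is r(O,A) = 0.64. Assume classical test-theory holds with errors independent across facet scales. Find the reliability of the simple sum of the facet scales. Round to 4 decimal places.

0.8072

Var(O+A) = 16.7² + 20.7² + 2·[16.7·20.7·0.64] = 707.38 + 442.483 = 1149.86.
With uncorrelated errors the cross-covariances are all true-score covariance, so they carry over unchanged; only the diagonal terms shrink to ρᵢσᵢ².
True-score variance = [16.7²·0.62 + 20.7²·0.73] + 442.483 = 485.709 + 442.483 = 928.193.
Reliability = 928.193 / 1149.86 = 0.8072.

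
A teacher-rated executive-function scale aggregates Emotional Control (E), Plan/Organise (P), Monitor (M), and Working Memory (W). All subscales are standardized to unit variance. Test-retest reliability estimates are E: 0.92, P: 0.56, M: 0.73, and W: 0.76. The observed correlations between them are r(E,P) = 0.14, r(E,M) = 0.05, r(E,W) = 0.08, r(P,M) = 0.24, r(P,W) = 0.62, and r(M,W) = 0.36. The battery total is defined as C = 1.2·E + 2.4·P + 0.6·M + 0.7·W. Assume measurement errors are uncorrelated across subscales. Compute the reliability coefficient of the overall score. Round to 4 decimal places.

0.7640

Var(C) = 1.2² + 2.4² + 0.6² + 0.7² + 2·[2.88·0.14 + 0.72·0.05 + 0.84·0.08 + 1.44·0.24 + 1.68·0.62 + 0.42·0.36] = 8.05 + 4.0896 = 12.1396.
With uncorrelated errors the cross-covariances are all true-score covariance, so they carry over unchanged; only the diagonal terms shrink to ρᵢσᵢ².
True-score variance = [1.2²·0.92 + 2.4²·0.56 + 0.6²·0.73 + 0.7²·0.76] + 4.0896 = 5.1856 + 4.0896 = 9.2752.
Reliability = 9.2752 / 12.1396 = 0.7640.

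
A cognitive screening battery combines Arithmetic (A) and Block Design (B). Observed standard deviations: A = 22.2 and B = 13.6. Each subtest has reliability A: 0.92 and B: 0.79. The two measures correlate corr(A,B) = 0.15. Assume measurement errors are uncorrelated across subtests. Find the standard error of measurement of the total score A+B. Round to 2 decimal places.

8.85

Var(total) = 677.8 + 90.576 = 768.376.
True-score variance = 599.531 + 90.576 = 690.107, so reliability = 0.8981.
Error variance = 768.376 − 690.107 = 78.2688; SEM = √78.2688 = 8.85.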